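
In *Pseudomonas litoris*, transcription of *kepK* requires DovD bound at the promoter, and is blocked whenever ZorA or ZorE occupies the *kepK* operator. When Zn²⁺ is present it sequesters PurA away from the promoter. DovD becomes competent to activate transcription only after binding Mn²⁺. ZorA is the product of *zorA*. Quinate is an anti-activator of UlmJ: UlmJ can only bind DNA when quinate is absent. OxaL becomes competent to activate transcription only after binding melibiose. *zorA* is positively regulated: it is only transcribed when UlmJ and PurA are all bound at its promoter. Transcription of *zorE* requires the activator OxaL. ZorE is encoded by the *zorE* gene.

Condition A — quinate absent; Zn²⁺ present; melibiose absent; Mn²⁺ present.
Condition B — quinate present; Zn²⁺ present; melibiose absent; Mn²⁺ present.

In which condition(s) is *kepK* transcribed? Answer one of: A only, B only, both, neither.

both

Condition A:
Quinate is absent, so UlmJ is active.
Zn²⁺ is present, so PurA is inactive.
Required activator PurA is absent, so *zorA* is not transcribed.
So ZorA is not produced.
Melibiose is absent, so OxaL is inactive.
Required activator OxaL is absent, so *zorE* is not transcribed.
So ZorE is not produced.
Mn²⁺ is present, so DovD is active.
No repressor is bound and DovD is active, so *kepK* is transcribed.
→ *kepK* is ON in A.
Condition B:
Quinate is present, so UlmJ is inactive.
Zn²⁺ is present, so PurA is inactive.
Required activator UlmJ is absent, so *zorA* is not transcribed.
So ZorA is not produced.
Melibiose is absent, so OxaL is inactive.
Required activator OxaL is absent, so *zorE* is not transcribed.
So ZorE is not produced.
Mn²⁺ is present, so DovD is active.
No repressor is bound and DovD is active, so *kepK* is transcribed.
→ *kepK* is ON in B.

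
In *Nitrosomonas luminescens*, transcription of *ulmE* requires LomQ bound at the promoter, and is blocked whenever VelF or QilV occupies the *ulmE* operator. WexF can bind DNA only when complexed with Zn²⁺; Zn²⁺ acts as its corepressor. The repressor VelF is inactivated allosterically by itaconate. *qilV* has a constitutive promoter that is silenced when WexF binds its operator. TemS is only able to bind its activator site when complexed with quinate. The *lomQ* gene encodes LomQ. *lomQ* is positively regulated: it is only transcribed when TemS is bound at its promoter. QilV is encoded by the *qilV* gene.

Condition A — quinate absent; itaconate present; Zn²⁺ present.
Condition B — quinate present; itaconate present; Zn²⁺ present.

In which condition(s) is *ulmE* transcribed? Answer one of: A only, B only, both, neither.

B only

Condition A:
Quinate is absent, so TemS is inactive.
Required activator TemS is absent, so *lomQ* is not transcribed.
So LomQ is not produced.
Itaconate is present, so VelF is inactive.
Zn²⁺ is present, so WexF is active.
With repressor WexF bound, *qilV* is not transcribed.
So QilV is not produced.
Required activator LomQ is absent, so *ulmE* is not transcribed.
→ *ulmE* is OFF in A.
Condition B:
Quinate is present, so TemS is active.
No repressor is bound and TemS is active, so *lomQ* is transcribed.
So LomQ is produced and active.
Itaconate is present, so VelF is inactive.
Zn²⁺ is present, so WexF is active.
With repressor WexF bound, *qilV* is not transcribed.
So QilV is not produced.
No repressor is bound and LomQ is active, so *ulmE* is transcribed.
→ *ulmE* is ON in B.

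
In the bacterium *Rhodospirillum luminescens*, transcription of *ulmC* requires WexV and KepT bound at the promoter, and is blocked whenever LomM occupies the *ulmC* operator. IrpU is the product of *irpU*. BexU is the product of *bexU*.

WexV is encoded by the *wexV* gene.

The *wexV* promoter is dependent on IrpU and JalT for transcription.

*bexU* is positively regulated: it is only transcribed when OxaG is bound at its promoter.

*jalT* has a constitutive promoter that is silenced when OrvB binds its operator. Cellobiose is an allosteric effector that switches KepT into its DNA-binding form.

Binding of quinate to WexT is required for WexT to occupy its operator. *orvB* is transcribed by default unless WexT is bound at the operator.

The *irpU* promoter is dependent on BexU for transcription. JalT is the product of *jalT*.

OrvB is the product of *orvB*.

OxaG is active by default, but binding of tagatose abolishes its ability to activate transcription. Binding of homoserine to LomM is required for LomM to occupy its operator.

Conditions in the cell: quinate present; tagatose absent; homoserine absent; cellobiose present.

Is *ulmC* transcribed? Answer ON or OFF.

ON

Tagatose is absent, so OxaG is active.
No repressor is bound and OxaG is active, so *bexU* is transcribed.
So BexU is produced and active.
No repressor is bound and BexU is active, so *irpU* is transcribed.
So IrpU is produced and active.
Quinate is present, so WexT is active.
With repressor WexT bound, *orvB* is not transcribed.
So OrvB is not produced.
With no repressor bound, *jalT* is transcribed.
So JalT is produced and active.
No repressor is bound and IrpU and JalT are active, so *wexV* is transcribed.
So WexV is produced and active.
Cellobiose is present, so KepT is active.
Homoserine is absent, so LomM is inactive.
No repressor is bound and WexV and KepT are active, so *ulmC* is transcribed.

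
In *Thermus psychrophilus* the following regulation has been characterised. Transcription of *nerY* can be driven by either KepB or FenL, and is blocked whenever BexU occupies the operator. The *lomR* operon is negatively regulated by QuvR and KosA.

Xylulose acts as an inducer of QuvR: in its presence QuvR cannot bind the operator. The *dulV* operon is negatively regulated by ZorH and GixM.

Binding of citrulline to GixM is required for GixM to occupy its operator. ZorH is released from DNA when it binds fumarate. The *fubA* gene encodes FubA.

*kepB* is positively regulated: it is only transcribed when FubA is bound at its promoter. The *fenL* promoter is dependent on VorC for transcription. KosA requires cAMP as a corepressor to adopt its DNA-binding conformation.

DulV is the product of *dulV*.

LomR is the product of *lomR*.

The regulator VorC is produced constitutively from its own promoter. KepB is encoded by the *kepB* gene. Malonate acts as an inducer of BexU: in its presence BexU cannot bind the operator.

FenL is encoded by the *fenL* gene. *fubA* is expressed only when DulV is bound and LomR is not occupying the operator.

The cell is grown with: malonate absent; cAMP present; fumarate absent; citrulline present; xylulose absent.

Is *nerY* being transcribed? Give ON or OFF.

Xylulose is absent, so QuvR is active.
cAMP is present, so KosA is active.
With repressor QuvR bound, *lomR* is not transcribed.
So LomR is not produced.
Fumarate is absent, so ZorH is active.
Citrulline is present, so GixM is active.
With repressor ZorH bound, *dulV* is not transcribed.
So DulV is not produced.
Required activator DulV is absent, so *fubA* is not transcribed.
So FubA is not produced.
Required activator FubA is absent, so *kepB* is not transcribed.
So KepB is not produced.
VorC is produced constitutively and is active.
No repressor is bound and VorC is active, so *fenL* is transcribed.
So FenL is produced and active.
Malonate is absent, so BexU is active.
With repressor BexU bound, *nerY* is not transcribed.

OFF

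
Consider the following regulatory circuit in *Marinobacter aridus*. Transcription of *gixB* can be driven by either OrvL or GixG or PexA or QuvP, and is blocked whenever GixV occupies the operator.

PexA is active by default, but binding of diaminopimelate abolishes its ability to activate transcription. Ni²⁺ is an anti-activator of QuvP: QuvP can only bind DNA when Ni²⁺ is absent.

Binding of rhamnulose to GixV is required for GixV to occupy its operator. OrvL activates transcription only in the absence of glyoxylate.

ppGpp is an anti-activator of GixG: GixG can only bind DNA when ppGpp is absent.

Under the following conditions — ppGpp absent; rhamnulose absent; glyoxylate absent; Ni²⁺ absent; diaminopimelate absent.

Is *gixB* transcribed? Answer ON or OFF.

Glyoxylate is absent, so OrvL is active.
ppGpp is absent, so GixG is active.
Diaminopimelate is absent, so PexA is active.
Ni²⁺ is absent, so QuvP is active.
Rhamnulose is absent, so GixV is inactive.
Activator OrvL is present, so *gixB* is transcribed.

ON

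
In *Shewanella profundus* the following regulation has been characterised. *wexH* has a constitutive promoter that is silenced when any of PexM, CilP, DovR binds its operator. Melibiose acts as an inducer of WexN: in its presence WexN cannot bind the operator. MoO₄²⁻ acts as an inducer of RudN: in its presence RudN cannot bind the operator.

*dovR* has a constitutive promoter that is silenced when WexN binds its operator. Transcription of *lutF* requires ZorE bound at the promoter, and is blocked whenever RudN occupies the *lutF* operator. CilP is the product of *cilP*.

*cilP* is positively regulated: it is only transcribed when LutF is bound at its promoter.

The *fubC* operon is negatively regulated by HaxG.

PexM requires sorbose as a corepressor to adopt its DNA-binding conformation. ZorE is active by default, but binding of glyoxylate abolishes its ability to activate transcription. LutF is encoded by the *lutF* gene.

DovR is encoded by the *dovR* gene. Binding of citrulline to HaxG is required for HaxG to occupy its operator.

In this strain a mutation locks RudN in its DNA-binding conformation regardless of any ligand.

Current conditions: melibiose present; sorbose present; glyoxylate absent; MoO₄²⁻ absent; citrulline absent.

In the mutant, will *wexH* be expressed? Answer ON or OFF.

Sorbose is present, so PexM is active.
Glyoxylate is absent, so ZorE is active.
RudN is constitutively active in this strain.
With repressor RudN bound, *lutF* is not transcribed.
So LutF is not produced.
Required activator LutF is absent, so *cilP* is not transcribed.
So CilP is not produced.
Melibiose is present, so WexN is inactive.
With no repressor bound, *dovR* is transcribed.
So DovR is produced and active.
With repressor PexM bound, *wexH* is not transcribed.

OFF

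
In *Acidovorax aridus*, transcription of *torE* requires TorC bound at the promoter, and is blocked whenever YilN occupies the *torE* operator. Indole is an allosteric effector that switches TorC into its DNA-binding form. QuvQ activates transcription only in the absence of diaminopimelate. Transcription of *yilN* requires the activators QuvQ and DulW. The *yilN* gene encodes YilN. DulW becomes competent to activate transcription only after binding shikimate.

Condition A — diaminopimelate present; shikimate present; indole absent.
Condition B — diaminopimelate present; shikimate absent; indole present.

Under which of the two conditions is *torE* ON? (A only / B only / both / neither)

Condition A:
Diaminopimelate is present, so QuvQ is inactive.
Shikimate is present, so DulW is active.
Required activator QuvQ is absent, so *yilN* is not transcribed.
So YilN is not produced.
Indole is absent, so TorC is inactive.
Required activator TorC is absent, so *torE* is not transcribed.
→ *torE* is OFF in A.
Condition B:
Diaminopimelate is present, so QuvQ is inactive.
Shikimate is absent, so DulW is inactive.
Required activator QuvQ is absent, so *yilN* is not transcribed.
So YilN is not produced.
Indole is present, so TorC is active.
No repressor is bound and TorC is active, so *torE* is transcribed.
→ *torE* is ON in B.

B only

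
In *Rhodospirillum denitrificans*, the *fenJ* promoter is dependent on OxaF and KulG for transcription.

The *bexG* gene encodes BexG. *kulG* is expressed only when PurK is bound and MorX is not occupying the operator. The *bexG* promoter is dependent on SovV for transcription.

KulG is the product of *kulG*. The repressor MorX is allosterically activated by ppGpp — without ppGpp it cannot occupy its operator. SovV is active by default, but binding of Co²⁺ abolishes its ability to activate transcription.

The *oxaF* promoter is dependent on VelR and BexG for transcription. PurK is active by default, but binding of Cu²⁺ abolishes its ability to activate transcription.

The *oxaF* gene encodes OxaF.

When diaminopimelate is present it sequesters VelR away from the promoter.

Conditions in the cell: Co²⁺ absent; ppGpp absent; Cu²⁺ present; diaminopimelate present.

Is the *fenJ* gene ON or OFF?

OFF

Diaminopimelate is present, so VelR is inactive.
Co²⁺ is absent, so SovV is active.
No repressor is bound and SovV is active, so *bexG* is transcribed.
So BexG is produced and active.
Required activator VelR is absent, so *oxaF* is not transcribed.
So OxaF is not produced.
Cu²⁺ is present, so PurK is inactive.
ppGpp is absent, so MorX is inactive.
Required activator PurK is absent, so *kulG* is not transcribed.
So KulG is not produced.
Required activator OxaF is absent, so *fenJ* is not transcribed.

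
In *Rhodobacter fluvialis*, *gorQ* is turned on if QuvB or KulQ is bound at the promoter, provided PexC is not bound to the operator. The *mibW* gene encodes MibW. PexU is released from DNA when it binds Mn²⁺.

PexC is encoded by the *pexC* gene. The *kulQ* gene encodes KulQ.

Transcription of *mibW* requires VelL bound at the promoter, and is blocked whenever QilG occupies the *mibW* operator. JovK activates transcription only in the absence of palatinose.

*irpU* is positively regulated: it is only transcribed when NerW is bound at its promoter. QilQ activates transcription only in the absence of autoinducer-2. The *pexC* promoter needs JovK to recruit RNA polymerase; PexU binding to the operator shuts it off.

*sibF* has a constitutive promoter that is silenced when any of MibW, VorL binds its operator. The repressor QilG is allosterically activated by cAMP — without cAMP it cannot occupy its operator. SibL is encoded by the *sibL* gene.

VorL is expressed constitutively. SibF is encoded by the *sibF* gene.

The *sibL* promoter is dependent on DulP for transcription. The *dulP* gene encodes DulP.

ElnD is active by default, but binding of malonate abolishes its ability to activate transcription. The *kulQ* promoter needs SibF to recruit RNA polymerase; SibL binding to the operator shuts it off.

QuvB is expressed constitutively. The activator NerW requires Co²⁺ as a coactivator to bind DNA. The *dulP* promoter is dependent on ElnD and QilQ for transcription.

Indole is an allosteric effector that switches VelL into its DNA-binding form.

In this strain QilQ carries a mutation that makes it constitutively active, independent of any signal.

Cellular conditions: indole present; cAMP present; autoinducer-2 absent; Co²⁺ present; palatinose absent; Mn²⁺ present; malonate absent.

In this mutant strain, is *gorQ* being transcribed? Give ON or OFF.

QuvB is produced constitutively and is active.
Malonate is absent, so ElnD is active.
QilQ is constitutively active in this strain.
No repressor is bound and ElnD and QilQ are active, so *dulP* is transcribed.
So DulP is produced and active.
No repressor is bound and DulP is active, so *sibL* is transcribed.
So SibL is produced and active.
Indole is present, so VelL is active.
cAMP is present, so QilG is active.
With repressor QilG bound, *mibW* is not transcribed.
So MibW is not produced.
VorL is produced constitutively and is active.
With repressor VorL bound, *sibF* is not transcribed.
So SibF is not produced.
With repressor SibL bound, *kulQ* is not transcribed.
So KulQ is not produced.
Palatinose is absent, so JovK is active.
Mn²⁺ is present, so PexU is inactive.
No repressor is bound and JovK is active, so *pexC* is transcribed.
So PexC is produced and active.
With repressor PexC bound, *gorQ* is not transcribed.

OFF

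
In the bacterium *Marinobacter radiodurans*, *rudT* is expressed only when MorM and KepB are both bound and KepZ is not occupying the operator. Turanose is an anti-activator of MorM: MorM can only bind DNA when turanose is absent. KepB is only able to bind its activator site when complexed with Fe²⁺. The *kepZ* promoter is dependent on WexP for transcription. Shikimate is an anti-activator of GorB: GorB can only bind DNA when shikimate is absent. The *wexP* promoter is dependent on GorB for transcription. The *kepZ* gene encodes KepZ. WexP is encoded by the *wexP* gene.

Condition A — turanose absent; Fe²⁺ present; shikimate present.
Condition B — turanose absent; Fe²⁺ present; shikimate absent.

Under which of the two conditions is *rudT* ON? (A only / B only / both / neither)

Condition A:
Turanose is absent, so MorM is active.
Fe²⁺ is present, so KepB is active.
Shikimate is present, so GorB is inactive.
Required activator GorB is absent, so *wexP* is not transcribed.
So WexP is not produced.
Required activator WexP is absent, so *kepZ* is not transcribed.
So KepZ is not produced.
No repressor is bound and MorM and KepB are active, so *rudT* is transcribed.
→ *rudT* is ON in A.
Condition B:
Turanose is absent, so MorM is active.
Fe²⁺ is present, so KepB is active.
Shikimate is absent, so GorB is active.
No repressor is bound and GorB is active, so *wexP* is transcribed.
So WexP is produced and active.
No repressor is bound and WexP is active, so *kepZ* is transcribed.
So KepZ is produced and active.
With repressor KepZ bound, *rudT* is not transcribed.
→ *rudT* is OFF in B.

A only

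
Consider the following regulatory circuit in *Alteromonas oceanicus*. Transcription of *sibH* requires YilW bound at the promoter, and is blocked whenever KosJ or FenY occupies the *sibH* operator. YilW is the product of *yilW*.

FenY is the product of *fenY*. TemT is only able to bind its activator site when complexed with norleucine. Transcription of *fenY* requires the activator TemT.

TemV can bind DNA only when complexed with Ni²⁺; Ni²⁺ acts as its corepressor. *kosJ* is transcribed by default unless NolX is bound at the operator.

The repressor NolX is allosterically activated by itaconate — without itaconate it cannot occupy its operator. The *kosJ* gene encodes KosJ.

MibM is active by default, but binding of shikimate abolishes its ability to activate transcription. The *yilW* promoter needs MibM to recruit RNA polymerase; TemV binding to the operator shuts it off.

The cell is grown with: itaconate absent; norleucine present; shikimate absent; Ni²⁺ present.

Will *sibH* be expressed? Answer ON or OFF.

OFF

Itaconate is absent, so NolX is inactive.
With no repressor bound, *kosJ* is transcribed.
So KosJ is produced and active.
Shikimate is absent, so MibM is active.
Ni²⁺ is present, so TemV is active.
With repressor TemV bound, *yilW* is not transcribed.
So YilW is not produced.
Norleucine is present, so TemT is active.
No repressor is bound and TemT is active, so *fenY* is transcribed.
So FenY is produced and active.
With repressor KosJ bound, *sibH* is not transcribed.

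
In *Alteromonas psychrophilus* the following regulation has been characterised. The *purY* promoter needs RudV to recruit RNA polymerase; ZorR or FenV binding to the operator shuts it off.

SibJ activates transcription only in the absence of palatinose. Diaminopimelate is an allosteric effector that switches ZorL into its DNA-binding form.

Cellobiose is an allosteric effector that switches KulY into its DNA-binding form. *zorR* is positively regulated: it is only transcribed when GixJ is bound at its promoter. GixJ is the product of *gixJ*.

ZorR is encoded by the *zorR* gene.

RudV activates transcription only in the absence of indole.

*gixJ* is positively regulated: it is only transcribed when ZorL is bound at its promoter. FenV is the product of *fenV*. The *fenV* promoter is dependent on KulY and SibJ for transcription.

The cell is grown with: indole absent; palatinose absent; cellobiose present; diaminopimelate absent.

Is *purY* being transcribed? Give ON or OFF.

Indole is absent, so RudV is active.
Diaminopimelate is absent, so ZorL is inactive.
Required activator ZorL is absent, so *gixJ* is not transcribed.
So GixJ is not produced.
Required activator GixJ is absent, so *zorR* is not transcribed.
So ZorR is not produced.
Cellobiose is present, so KulY is active.
Palatinose is absent, so SibJ is active.
No repressor is bound and KulY and SibJ are active, so *fenV* is transcribed.
So FenV is produced and active.
With repressor FenV bound, *purY* is not transcribed.

OFF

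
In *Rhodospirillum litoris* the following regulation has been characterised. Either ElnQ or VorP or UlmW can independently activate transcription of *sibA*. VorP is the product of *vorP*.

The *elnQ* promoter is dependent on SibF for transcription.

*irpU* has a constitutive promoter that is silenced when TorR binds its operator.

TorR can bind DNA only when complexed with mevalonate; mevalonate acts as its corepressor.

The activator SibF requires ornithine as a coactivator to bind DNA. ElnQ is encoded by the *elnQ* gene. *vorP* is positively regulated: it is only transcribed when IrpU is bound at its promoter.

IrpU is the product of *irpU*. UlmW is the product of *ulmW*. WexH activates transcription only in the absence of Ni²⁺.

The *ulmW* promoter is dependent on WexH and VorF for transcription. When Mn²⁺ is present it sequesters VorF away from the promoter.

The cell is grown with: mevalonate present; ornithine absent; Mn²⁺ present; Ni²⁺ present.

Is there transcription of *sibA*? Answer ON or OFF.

Ornithine is absent, so SibF is inactive.
Required activator SibF is absent, so *elnQ* is not transcribed.
So ElnQ is not produced.
Mevalonate is present, so TorR is active.
With repressor TorR bound, *irpU* is not transcribed.
So IrpU is not produced.
Required activator IrpU is absent, so *vorP* is not transcribed.
So VorP is not produced.
Ni²⁺ is present, so WexH is inactive.
Mn²⁺ is present, so VorF is inactive.
Required activator WexH is absent, so *ulmW* is not transcribed.
So UlmW is not produced.
No activator is available at the *sibA* promoter, so *sibA* is not transcribed.

OFF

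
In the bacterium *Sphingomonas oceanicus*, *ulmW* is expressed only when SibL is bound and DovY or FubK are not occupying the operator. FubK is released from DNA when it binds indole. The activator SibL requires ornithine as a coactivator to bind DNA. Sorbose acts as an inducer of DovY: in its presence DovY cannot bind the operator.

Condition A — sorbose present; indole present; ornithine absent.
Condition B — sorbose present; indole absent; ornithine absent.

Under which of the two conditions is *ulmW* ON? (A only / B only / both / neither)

Condition A:
Sorbose is present, so DovY is inactive.
Indole is present, so FubK is inactive.
Ornithine is absent, so SibL is inactive.
Required activator SibL is absent, so *ulmW* is not transcribed.
→ *ulmW* is OFF in A.
Condition B:
Sorbose is present, so DovY is inactive.
Indole is absent, so FubK is active.
Ornithine is absent, so SibL is inactive.
With repressor FubK bound, *ulmW* is not transcribed.
→ *ulmW* is OFF in B.

neither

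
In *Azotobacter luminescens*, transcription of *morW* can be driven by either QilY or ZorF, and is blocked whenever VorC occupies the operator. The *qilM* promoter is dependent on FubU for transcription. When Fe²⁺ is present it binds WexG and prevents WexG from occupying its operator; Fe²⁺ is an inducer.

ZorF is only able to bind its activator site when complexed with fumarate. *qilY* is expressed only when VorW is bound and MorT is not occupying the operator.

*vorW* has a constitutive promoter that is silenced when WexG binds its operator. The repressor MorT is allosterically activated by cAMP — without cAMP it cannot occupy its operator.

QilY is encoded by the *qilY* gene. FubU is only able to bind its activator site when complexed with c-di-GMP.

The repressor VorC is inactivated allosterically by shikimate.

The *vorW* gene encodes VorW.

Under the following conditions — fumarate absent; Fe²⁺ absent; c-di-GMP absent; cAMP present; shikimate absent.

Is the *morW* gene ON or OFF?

cAMP is present, so MorT is active.
Fe²⁺ is absent, so WexG is active.
With repressor WexG bound, *vorW* is not transcribed.
So VorW is not produced.
With repressor MorT bound, *qilY* is not transcribed.
So QilY is not produced.
Shikimate is absent, so VorC is active.
Fumarate is absent, so ZorF is inactive.
With repressor VorC bound, *morW* is not transcribed.

OFF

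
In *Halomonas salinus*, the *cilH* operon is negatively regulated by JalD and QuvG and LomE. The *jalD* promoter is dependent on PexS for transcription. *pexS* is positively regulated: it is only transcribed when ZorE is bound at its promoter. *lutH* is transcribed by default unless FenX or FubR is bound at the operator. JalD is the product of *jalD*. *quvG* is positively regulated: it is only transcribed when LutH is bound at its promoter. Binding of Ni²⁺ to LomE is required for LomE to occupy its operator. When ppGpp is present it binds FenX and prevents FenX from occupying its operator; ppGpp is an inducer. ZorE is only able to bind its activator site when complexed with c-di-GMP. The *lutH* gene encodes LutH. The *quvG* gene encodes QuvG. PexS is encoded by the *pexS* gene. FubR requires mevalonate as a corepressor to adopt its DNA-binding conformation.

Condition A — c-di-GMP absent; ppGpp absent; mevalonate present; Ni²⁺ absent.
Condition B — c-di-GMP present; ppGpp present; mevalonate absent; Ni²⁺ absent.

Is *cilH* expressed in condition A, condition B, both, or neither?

A only

Condition A:
c-di-GMP is absent, so ZorE is inactive.
Required activator ZorE is absent, so *pexS* is not transcribed.
So PexS is not produced.
Required activator PexS is absent, so *jalD* is not transcribed.
So JalD is not produced.
ppGpp is absent, so FenX is active.
Mevalonate is present, so FubR is active.
With repressor FenX bound, *lutH* is not transcribed.
So LutH is not produced.
Required activator LutH is absent, so *quvG* is not transcribed.
So QuvG is not produced.
Ni²⁺ is absent, so LomE is inactive.
With no repressor bound, *cilH* is transcribed.
→ *cilH* is ON in A.
Condition B:
c-di-GMP is present, so ZorE is active.
No repressor is bound and ZorE is active, so *pexS* is transcribed.
So PexS is produced and active.
No repressor is bound and PexS is active, so *jalD* is transcribed.
So JalD is produced and active.
ppGpp is present, so FenX is inactive.
Mevalonate is absent, so FubR is inactive.
With no repressor bound, *lutH* is transcribed.
So LutH is produced and active.
No repressor is bound and LutH is active, so *quvG* is transcribed.
So QuvG is produced and active.
Ni²⁺ is absent, so LomE is inactive.
With repressor JalD bound, *cilH* is not transcribed.
→ *cilH* is OFF in B.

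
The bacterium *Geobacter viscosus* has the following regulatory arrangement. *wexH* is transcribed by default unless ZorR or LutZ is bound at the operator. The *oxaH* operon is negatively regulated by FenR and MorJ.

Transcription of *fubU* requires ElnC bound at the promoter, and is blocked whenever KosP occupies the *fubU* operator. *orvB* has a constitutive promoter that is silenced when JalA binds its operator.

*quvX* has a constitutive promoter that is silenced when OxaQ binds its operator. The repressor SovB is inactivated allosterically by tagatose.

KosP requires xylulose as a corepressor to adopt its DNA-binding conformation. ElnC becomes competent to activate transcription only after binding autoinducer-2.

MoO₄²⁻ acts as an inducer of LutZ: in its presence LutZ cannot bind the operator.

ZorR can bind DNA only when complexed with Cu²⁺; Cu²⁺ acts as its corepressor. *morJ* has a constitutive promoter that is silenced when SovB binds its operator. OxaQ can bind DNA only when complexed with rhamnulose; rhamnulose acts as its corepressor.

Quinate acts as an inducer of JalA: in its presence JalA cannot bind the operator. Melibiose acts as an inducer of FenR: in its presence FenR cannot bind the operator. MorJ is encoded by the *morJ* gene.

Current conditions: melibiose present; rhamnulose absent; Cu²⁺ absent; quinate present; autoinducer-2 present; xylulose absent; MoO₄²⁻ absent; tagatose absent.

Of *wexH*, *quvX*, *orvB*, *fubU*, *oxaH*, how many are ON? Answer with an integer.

4

Cu²⁺ is absent, so ZorR is inactive.
MoO₄²⁻ is absent, so LutZ is active.
With repressor LutZ bound, *wexH* is not transcribed.
→ *wexH* is OFF.
Rhamnulose is absent, so OxaQ is inactive.
With no repressor bound, *quvX* is transcribed.
→ *quvX* is ON.
Quinate is present, so JalA is inactive.
With no repressor bound, *orvB* is transcribed.
→ *orvB* is ON.
Autoinducer-2 is present, so ElnC is active.
Xylulose is absent, so KosP is inactive.
No repressor is bound and ElnC is active, so *fubU* is transcribed.
→ *fubU* is ON.
Melibiose is present, so FenR is inactive.
Tagatose is absent, so SovB is active.
With repressor SovB bound, *morJ* is not transcribed.
So MorJ is not produced.
With no repressor bound, *oxaH* is transcribed.
→ *oxaH* is ON.
4 of the 5 genes are transcribed.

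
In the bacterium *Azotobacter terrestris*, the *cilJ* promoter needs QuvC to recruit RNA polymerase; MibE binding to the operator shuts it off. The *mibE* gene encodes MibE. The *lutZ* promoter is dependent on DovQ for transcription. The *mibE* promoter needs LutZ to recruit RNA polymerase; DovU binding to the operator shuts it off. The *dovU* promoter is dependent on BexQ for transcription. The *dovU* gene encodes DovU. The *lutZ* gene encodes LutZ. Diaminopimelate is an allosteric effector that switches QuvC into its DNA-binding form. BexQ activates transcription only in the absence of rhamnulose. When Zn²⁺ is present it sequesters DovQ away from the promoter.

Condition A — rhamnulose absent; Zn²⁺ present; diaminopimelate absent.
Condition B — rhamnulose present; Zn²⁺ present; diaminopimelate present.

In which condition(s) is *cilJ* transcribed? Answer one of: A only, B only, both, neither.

Condition A:
Rhamnulose is absent, so BexQ is active.
No repressor is bound and BexQ is active, so *dovU* is transcribed.
So DovU is produced and active.
Zn²⁺ is present, so DovQ is inactive.
Required activator DovQ is absent, so *lutZ* is not transcribed.
So LutZ is not produced.
With repressor DovU bound, *mibE* is not transcribed.
So MibE is not produced.
Diaminopimelate is absent, so QuvC is inactive.
Required activator QuvC is absent, so *cilJ* is not transcribed.
→ *cilJ* is OFF in A.
Condition B:
Rhamnulose is present, so BexQ is inactive.
Required activator BexQ is absent, so *dovU* is not transcribed.
So DovU is not produced.
Zn²⁺ is present, so DovQ is inactive.
Required activator DovQ is absent, so *lutZ* is not transcribed.
So LutZ is not produced.
Required activator LutZ is absent, so *mibE* is not transcribed.
So MibE is not produced.
Diaminopimelate is present, so QuvC is active.
No repressor is bound and QuvC is active, so *cilJ* is transcribed.
→ *cilJ* is ON in B.

B only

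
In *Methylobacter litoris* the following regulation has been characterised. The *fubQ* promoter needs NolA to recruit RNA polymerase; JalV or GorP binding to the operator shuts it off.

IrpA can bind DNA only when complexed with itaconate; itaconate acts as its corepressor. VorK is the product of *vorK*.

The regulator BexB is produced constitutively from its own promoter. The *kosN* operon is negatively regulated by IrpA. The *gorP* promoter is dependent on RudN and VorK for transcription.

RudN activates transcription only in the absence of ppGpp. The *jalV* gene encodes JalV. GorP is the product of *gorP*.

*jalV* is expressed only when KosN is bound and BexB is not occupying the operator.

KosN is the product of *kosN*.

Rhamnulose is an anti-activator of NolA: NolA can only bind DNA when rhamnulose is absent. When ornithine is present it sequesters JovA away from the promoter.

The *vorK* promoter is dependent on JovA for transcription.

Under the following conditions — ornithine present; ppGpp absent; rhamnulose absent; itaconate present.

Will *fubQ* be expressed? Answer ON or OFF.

Rhamnulose is absent, so NolA is active.
BexB is produced constitutively and is active.
Itaconate is present, so IrpA is active.
With repressor IrpA bound, *kosN* is not transcribed.
So KosN is not produced.
With repressor BexB bound, *jalV* is not transcribed.
So JalV is not produced.
ppGpp is absent, so RudN is active.
Ornithine is present, so JovA is inactive.
Required activator JovA is absent, so *vorK* is not transcribed.
So VorK is not produced.
Required activator VorK is absent, so *gorP* is not transcribed.
So GorP is not produced.
No repressor is bound and NolA is active, so *fubQ* is transcribed.

ON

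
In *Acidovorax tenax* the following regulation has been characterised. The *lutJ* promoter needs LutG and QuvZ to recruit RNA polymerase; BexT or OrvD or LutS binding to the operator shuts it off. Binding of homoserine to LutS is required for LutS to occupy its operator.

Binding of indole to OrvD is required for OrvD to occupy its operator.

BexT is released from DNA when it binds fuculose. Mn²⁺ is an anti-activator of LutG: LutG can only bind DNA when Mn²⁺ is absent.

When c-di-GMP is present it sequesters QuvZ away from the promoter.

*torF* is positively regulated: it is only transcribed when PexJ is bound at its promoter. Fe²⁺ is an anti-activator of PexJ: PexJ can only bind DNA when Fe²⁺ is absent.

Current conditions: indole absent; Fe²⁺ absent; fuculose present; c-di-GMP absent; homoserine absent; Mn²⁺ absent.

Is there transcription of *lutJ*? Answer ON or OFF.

ON

Mn²⁺ is absent, so LutG is active.
Fuculose is present, so BexT is inactive.
Indole is absent, so OrvD is inactive.
Homoserine is absent, so LutS is inactive.
c-di-GMP is absent, so QuvZ is active.
No repressor is bound and LutG and QuvZ are active, so *lutJ* is transcribed.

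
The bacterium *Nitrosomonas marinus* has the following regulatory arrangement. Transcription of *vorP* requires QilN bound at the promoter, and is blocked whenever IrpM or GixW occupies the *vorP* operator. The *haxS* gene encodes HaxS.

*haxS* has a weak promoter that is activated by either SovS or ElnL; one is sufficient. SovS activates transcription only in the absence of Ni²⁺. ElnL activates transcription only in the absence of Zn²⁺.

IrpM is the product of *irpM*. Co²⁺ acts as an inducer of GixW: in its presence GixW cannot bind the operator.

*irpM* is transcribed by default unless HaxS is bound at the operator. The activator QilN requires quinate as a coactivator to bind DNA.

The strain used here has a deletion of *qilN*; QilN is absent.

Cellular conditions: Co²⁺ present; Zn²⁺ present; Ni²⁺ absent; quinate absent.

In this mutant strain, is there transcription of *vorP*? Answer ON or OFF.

OFF

QilN is non-functional in this strain, so it has no effect.
Ni²⁺ is absent, so SovS is active.
Zn²⁺ is present, so ElnL is inactive.
Activator SovS is present, so *haxS* is transcribed.
So HaxS is produced and active.
With repressor HaxS bound, *irpM* is not transcribed.
So IrpM is not produced.
Co²⁺ is present, so GixW is inactive.
Required activator QilN is absent, so *vorP* is not transcribed.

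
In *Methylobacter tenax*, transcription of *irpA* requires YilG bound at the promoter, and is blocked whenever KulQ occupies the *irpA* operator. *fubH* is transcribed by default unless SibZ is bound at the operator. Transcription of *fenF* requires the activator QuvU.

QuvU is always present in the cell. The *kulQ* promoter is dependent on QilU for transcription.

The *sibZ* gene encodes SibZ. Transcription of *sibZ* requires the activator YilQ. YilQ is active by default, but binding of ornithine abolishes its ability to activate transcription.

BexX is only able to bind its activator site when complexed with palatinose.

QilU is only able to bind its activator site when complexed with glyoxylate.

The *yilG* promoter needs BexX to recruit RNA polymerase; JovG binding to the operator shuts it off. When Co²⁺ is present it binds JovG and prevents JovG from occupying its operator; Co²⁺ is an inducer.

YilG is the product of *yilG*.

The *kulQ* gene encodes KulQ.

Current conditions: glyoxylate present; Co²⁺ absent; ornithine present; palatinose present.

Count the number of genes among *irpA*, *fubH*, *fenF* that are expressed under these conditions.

2

Palatinose is present, so BexX is active.
Co²⁺ is absent, so JovG is active.
With repressor JovG bound, *yilG* is not transcribed.
So YilG is not produced.
Glyoxylate is present, so QilU is active.
No repressor is bound and QilU is active, so *kulQ* is transcribed.
So KulQ is produced and active.
With repressor KulQ bound, *irpA* is not transcribed.
→ *irpA* is OFF.
Ornithine is present, so YilQ is inactive.
Required activator YilQ is absent, so *sibZ* is not transcribed.
So SibZ is not produced.
With no repressor bound, *fubH* is transcribed.
→ *fubH* is ON.
QuvU is produced constitutively and is active.
No repressor is bound and QuvU is active, so *fenF* is transcribed.
→ *fenF* is ON.
2 of the 3 genes are transcribed.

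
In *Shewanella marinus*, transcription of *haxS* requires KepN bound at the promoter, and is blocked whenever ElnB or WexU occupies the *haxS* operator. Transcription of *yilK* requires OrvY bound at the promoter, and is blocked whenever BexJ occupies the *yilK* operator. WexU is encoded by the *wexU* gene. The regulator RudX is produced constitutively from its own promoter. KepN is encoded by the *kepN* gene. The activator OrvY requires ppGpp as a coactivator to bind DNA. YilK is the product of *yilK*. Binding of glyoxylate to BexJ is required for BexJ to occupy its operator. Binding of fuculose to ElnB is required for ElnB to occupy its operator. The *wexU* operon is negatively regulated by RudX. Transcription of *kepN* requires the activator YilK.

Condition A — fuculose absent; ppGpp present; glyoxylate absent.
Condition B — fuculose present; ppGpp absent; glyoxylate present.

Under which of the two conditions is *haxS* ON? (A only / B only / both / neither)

A only

Condition A:
Fuculose is absent, so ElnB is inactive.
ppGpp is present, so OrvY is active.
Glyoxylate is absent, so BexJ is inactive.
No repressor is bound and OrvY is active, so *yilK* is transcribed.
So YilK is produced and active.
No repressor is bound and YilK is active, so *kepN* is transcribed.
So KepN is produced and active.
RudX is produced constitutively and is active.
With repressor RudX bound, *wexU* is not transcribed.
So WexU is not produced.
No repressor is bound and KepN is active, so *haxS* is transcribed.
→ *haxS* is ON in A.
Condition B:
Fuculose is present, so ElnB is active.
ppGpp is absent, so OrvY is inactive.
Glyoxylate is present, so BexJ is active.
With repressor BexJ bound, *yilK* is not transcribed.
So YilK is not produced.
Required activator YilK is absent, so *kepN* is not transcribed.
So KepN is not produced.
RudX is produced constitutively and is active.
With repressor RudX bound, *wexU* is not transcribed.
So WexU is not produced.
With repressor ElnB bound, *haxS* is not transcribed.
→ *haxS* is OFF in B.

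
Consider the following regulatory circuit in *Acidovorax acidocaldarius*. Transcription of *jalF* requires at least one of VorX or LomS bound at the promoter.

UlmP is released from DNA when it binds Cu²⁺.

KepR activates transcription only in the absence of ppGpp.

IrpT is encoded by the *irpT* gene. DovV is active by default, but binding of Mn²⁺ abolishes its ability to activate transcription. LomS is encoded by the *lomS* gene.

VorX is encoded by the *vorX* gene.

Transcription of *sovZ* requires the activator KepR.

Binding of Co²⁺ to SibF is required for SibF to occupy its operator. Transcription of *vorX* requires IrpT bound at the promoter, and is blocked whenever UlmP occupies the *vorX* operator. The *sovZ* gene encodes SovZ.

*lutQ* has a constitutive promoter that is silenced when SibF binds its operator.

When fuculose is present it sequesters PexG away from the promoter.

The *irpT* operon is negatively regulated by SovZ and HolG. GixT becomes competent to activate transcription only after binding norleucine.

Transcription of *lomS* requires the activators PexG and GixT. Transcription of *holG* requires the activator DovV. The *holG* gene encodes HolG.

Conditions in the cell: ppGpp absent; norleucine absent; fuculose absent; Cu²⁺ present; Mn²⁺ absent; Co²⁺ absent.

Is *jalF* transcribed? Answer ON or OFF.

OFF

Cu²⁺ is present, so UlmP is inactive.
ppGpp is absent, so KepR is active.
No repressor is bound and KepR is active, so *sovZ* is transcribed.
So SovZ is produced and active.
Mn²⁺ is absent, so DovV is active.
No repressor is bound and DovV is active, so *holG* is transcribed.
So HolG is produced and active.
With repressor SovZ bound, *irpT* is not transcribed.
So IrpT is not produced.
Required activator IrpT is absent, so *vorX* is not transcribed.
So VorX is not produced.
Fuculose is absent, so PexG is active.
Norleucine is absent, so GixT is inactive.
Required activator GixT is absent, so *lomS* is not transcribed.
So LomS is not produced.
No activator is available at the *jalF* promoter, so *jalF* is not transcribed.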